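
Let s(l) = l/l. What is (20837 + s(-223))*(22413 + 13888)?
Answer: 756440238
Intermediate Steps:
s(l) = 1
(20837 + s(-223))*(22413 + 13888) = (20837 + 1)*(22413 + 13888) = 20838*36301 = 756440238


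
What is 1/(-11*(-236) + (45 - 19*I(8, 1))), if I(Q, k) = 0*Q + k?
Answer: 1/2622 ≈ 0.00038139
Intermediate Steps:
I(Q, k) = k (I(Q, k) = 0 + k = k)
1/(-11*(-236) + (45 - 19*I(8, 1))) = 1/(-11*(-236) + (45 - 19*1)) = 1/(2596 + (45 - 19)) = 1/(2596 + 26) = 1/2622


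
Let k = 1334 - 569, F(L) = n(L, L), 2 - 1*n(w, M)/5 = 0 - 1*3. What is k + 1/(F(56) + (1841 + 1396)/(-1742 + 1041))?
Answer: 10931021/14288 ≈ 765.05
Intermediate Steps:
n(w, M) = 25 (n(w, M) = 10 - 5*(0 - 1*3) = 10 - 5*(0 - 3) = 10 - 5*(-3) = 10 + 15 = 25)
F(L) = 25
k = 765
k + 1/(F(56) + (1841 + 1396)/(-1742 + 1041)) = 765 + 1/(25 + (1841 + 1396)/(-1742 + 1041)) = 765 + 1/(25 + 3237/(-701)) = 765 + 1/(25 + 3237*(-1/701)) = 765 + 1/(25 - 3237/701) = 765 + 1/(14288/701) = 765 + 701/14288 = 10931021/14288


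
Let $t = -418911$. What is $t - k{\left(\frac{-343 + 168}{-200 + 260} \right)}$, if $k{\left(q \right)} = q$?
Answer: $- \frac{5026897}{12} \approx -4.1891 \cdot 10^{5}$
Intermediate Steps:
$t - k{\left(\frac{-343 + 168}{-200 + 260} \right)} = -418911 - \frac{-343 + 168}{-200 + 260} = -418911 - - \frac{175}{60} = -418911 - \left(-175\right) \frac{1}{60} = -418911 - - \frac{35}{12} = -418911 + \frac{35}{12} = - \frac{5026897}{12}$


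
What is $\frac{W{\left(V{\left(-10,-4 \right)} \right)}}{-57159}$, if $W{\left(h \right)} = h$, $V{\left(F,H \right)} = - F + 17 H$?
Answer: $\frac{2}{1971} \approx 0.0010147$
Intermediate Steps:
$\frac{W{\left(V{\left(-10,-4 \right)} \right)}}{-57159} = \frac{\left(-1\right) \left(-10\right) + 17 \left(-4\right)}{-57159} = \left(10 - 68\right) \left(- \frac{1}{57159}\right) = \left(-58\right) \left(- \frac{1}{57159}\right) = \frac{2}{1971}$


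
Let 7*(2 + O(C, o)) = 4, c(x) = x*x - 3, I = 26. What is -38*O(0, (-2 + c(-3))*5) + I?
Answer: 562/7 ≈ 80.286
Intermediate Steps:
c(x) = -3 + x**2 (c(x) = x**2 - 3 = -3 + x**2)
O(C, o) = -10/7 (O(C, o) = -2 + (1/7)*4 = -2 + 4/7 = -10/7)
-38*O(0, (-2 + c(-3))*5) + I = -38*(-10/7) + 26 = 380/7 + 26 = 562/7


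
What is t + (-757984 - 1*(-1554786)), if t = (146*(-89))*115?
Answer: -697508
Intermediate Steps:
t = -1494310 (t = -12994*115 = -1494310)
t + (-757984 - 1*(-1554786)) = -1494310 + (-757984 - 1*(-1554786)) = -1494310 + (-757984 + 1554786) = -1494310 + 796802 = -697508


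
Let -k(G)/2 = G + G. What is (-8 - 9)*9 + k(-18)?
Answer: -81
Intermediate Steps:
k(G) = -4*G (k(G) = -2*(G + G) = -4*G)
(-8 - 9)*9 + k(-18) = (-8 - 9)*9 - 4*(-18) = -17*9 + 72 = -153 + 72 = -81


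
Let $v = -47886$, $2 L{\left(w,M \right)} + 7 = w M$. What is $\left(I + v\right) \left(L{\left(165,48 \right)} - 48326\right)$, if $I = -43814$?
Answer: $4068683150$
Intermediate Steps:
$L{\left(w,M \right)} = - \frac{7}{2} + \frac{M w}{2}$ ($L{\left(w,M \right)} = - \frac{7}{2} + \frac{w M}{2} = - \frac{7}{2} + \frac{M w}{2}$)
$\left(I + v\right) \left(L{\left(165,48 \right)} - 48326\right) = \left(-43814 - 47886\right) \left(\left(- \frac{7}{2} + \frac{1}{2} \cdot 48 \cdot 165\right) - 48326\right) = - 91700 \left(\left(- \frac{7}{2} + 3960\right) - 48326\right) = - 91700 \left(\frac{7913}{2} - 48326\right) = \left(-91700\right) \left(- \frac{88739}{2}\right) = 4068683150$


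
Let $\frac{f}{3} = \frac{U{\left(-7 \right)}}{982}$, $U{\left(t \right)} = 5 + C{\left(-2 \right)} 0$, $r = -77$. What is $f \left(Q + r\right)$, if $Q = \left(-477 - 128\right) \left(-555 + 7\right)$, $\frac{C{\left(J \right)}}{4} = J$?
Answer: $\frac{4971945}{982} \approx 5063.1$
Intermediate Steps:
$C{\left(J \right)} = 4 J$
$Q = 331540$ ($Q = \left(-605\right) \left(-548\right) = 331540$)
$U{\left(t \right)} = 5$ ($U{\left(t \right)} = 5 + 4 \left(-2\right) 0 = 5 - 0 = 5 + 0 = 5$)
$f = \frac{15}{982}$ ($f = 3 \cdot \frac{5}{982} = \frac{15}{982} \approx 0.015275$)
$f \left(Q + r\right) = \frac{15 \left(331540 - 77\right)}{982} = \frac{15}{982} \cdot 331463 = \frac{4971945}{982}$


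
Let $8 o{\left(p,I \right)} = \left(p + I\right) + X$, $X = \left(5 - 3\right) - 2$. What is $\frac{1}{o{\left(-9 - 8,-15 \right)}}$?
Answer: $- \frac{1}{4} \approx -0.25$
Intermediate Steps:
$X = 0$ ($X = 2 - 2 = 0$)
$o{\left(p,I \right)} = \frac{I}{8} + \frac{p}{8}$ ($o{\left(p,I \right)} = \frac{\left(p + I\right) + 0}{8} = \frac{\left(I + p\right) + 0}{8} = \frac{I + p}{8} = \frac{I}{8} + \frac{p}{8}$)
$\frac{1}{o{\left(-9 - 8,-15 \right)}} = \frac{1}{\frac{1}{8} \left(-15\right) + \frac{-9 - 8}{8}} = \frac{1}{- \frac{15}{8} + \frac{1}{8} \left(-17\right)} = \frac{1}{- \frac{15}{8} - \frac{17}{8}} = \frac{1}{-4} = - \frac{1}{4}$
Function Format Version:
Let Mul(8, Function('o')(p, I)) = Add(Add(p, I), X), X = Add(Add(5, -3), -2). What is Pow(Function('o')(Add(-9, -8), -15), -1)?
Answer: Rational(-1, 4) ≈ -0.25000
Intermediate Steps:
X = 0 (X = Add(2, -2) = 0)
Function('o')(p, I) = Add(Mul(Rational(1, 8), I), Mul(Rational(1, 8), p)) (Function('o')(p, I) = Mul(Rational(1, 8), Add(Add(p, I), 0)) = Mul(Rational(1, 8), Add(Add(I, p), 0)) = Mul(Rational(1, 8), Add(I, p)) = Add(Mul(Rational(1, 8), I), Mul(Rational(1, 8), p)))
Pow(Function('o')(Add(-9, -8), -15), -1) = Pow(Add(Mul(Rational(1, 8), -15), Mul(Rational(1, 8), Add(-9, -8))), -1) = Pow(Add(Rational(-15, 8), Mul(Rational(1, 8), -17)), -1) = Pow(Add(Rational(-15, 8), Rational(-17, 8)), -1) = Pow(-4, -1) = Rational(-1, 4)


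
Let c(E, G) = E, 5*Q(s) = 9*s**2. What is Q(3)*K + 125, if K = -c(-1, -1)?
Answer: 706/5 ≈ 141.20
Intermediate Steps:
Q(s) = 9*s**2/5 (Q(s) = (9*s**2)/5 = 9*s**2/5)
K = 1 (K = -1*(-1) = 1)
Q(3)*K + 125 = ((9/5)*3**2)*1 + 125 = ((9/5)*9)*1 + 125 = (81/5)*1 + 125 = 81/5 + 125 = 706/5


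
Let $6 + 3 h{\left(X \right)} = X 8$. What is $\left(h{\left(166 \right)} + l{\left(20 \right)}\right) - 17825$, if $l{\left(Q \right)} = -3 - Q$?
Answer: $- \frac{52222}{3} \approx -17407.0$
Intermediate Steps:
$h{\left(X \right)} = -2 + \frac{8 X}{3}$ ($h{\left(X \right)} = -2 + \frac{X 8}{3} = -2 + \frac{8 X}{3}$)
$\left(h{\left(166 \right)} + l{\left(20 \right)}\right) - 17825 = \left(\left(-2 + \frac{8}{3} \cdot 166\right) - 23\right) - 17825 = \left(\left(-2 + \frac{1328}{3}\right) - 23\right) - 17825 = \left(\frac{1322}{3} - 23\right) - 17825 = \frac{1253}{3} - 17825 = - \frac{52222}{3}$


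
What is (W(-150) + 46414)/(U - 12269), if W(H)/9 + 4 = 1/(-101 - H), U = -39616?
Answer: -2272531/2542365 ≈ -0.89386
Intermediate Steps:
W(H) = -36 + 9/(-101 - H)
(W(-150) + 46414)/(U - 12269) = (9*(-405 - 4*(-150))/(101 - 150) + 46414)/(-39616 - 12269) = (9*(-405 + 600)/(-49) + 46414)/(-51885) = (9*(-1/49)*195 + 46414)*(-1/51885) = (-1755/49 + 46414)*(-1/51885) = (2272531/49)*(-1/51885) = -2272531/2542365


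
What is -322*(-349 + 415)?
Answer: -21252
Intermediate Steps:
-322*(-349 + 415) = -322*66 = -21252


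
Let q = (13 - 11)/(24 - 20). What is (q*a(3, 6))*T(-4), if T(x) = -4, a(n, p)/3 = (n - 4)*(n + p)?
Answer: 54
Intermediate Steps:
a(n, p) = 3*(-4 + n)*(n + p) (a(n, p) = 3*((n - 4)*(n + p)) = 3*((-4 + n)*(n + p)) = 3*(-4 + n)*(n + p))
q = 1/2 (q = 2/4 = 2*(1/4) = 1/2 ≈ 0.50000)
(q*a(3, 6))*T(-4) = ((-12*3 - 12*6 + 3*3**2 + 3*3*6)/2)*(-4) = ((-36 - 72 + 3*9 + 54)/2)*(-4) = ((-36 - 72 + 27 + 54)/2)*(-4) = ((1/2)*(-27))*(-4) = -27/2*(-4) = 54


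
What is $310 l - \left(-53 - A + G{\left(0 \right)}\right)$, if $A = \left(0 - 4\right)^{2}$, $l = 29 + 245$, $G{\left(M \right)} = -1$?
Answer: $85010$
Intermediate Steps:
$l = 274$
$A = 16$ ($A = \left(-4\right)^{2} = 16$)
$310 l - \left(-53 - A + G{\left(0 \right)}\right) = 310 \cdot 274 + \left(16 - \left(-53 - 1\right)\right) = 84940 + \left(16 - -54\right) = 84940 + \left(16 + 54\right) = 84940 + 70 = 85010$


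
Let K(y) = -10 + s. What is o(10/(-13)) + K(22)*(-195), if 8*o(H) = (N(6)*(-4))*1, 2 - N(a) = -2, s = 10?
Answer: -2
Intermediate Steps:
N(a) = 4 (N(a) = 2 - 1*(-2) = 2 + 2 = 4)
K(y) = 0 (K(y) = -10 + 10 = 0)
o(H) = -2 (o(H) = ((4*(-4))*1)/8 = (-16*1)/8 = (⅛)*(-16) = -2)
o(10/(-13)) + K(22)*(-195) = -2 + 0*(-195) = -2 + 0 = -2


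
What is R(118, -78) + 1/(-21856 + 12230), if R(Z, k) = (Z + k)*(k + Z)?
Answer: 15401599/9626 ≈ 1600.0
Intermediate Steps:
R(Z, k) = (Z + k)² (R(Z, k) = (Z + k)*(Z + k) = (Z + k)²)
R(118, -78) + 1/(-21856 + 12230) = (118 - 78)² + 1/(-21856 + 12230) = 40² + 1/(-9626) = 1600 - 1/9626 = 15401599/9626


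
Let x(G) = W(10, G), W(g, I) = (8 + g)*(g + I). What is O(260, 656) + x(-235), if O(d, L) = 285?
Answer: -3765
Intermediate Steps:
W(g, I) = (8 + g)*(I + g)
x(G) = 180 + 18*G (x(G) = 10² + 8*G + 8*10 + G*10 = 100 + 8*G + 80 + 10*G = 180 + 18*G)
O(260, 656) + x(-235) = 285 + (180 + 18*(-235)) = 285 + (180 - 4230) = 285 - 4050 = -3765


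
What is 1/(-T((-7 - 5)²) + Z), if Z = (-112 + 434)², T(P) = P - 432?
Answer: 1/103972 ≈ 9.6180e-6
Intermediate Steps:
T(P) = -432 + P
Z = 103684 (Z = 322² = 103684)
1/(-T((-7 - 5)²) + Z) = 1/(-(-432 + (-7 - 5)²) + 103684) = 1/(-(-432 + (-12)²) + 103684) = 1/(-(-432 + 144) + 103684) = 1/(-1*(-288) + 103684) = 1/(288 + 103684) = 1/103972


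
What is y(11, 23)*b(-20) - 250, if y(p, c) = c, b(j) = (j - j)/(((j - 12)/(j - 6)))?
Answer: -250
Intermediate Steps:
b(j) = 0 (b(j) = 0/(((-12 + j)/(-6 + j))) = 0*((-6 + j)/(-12 + j)) = 0)
y(11, 23)*b(-20) - 250 = 23*0 - 250 = 0 - 250 = -250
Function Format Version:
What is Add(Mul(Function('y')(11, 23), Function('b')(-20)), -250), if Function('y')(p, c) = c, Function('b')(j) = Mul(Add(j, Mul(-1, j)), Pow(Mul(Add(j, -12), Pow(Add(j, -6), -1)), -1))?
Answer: -250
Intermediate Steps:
Function('b')(j) = 0 (Function('b')(j) = Mul(0, Pow(Mul(Add(-12, j), Pow(Add(-6, j), -1)), -1)) = Mul(0, Pow(Mul(Pow(Add(-6, j), -1), Add(-12, j)), -1)) = Mul(0, Mul(Pow(Add(-12, j), -1), Add(-6, j))) = 0)
Add(Mul(Function('y')(11, 23), Function('b')(-20)), -250) = Add(Mul(23, 0), -250) = Add(0, -250) = -250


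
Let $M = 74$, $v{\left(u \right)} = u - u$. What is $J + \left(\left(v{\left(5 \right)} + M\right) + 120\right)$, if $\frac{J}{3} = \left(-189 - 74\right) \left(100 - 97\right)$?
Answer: $-2173$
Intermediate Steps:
$v{\left(u \right)} = 0$
$J = -2367$ ($J = 3 \left(-189 - 74\right) \left(100 - 97\right) = 3 \left(\left(-263\right) 3\right) = 3 \left(-789\right) = -2367$)
$J + \left(\left(v{\left(5 \right)} + M\right) + 120\right) = -2367 + \left(\left(0 + 74\right) + 120\right) = -2367 + \left(74 + 120\right) = -2367 + 194 = -2173$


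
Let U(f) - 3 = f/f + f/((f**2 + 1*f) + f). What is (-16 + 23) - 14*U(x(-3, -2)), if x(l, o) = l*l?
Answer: -553/11 ≈ -50.273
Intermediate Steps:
x(l, o) = l**2
U(f) = 4 + f/(f**2 + 2*f) (U(f) = 3 + (f/f + f/((f**2 + 1*f) + f)) = 3 + (1 + f/((f**2 + f) + f)) = 3 + (1 + f/((f + f**2) + f)) = 3 + (1 + f/(f**2 + 2*f)) = 4 + f/(f**2 + 2*f))
(-16 + 23) - 14*U(x(-3, -2)) = (-16 + 23) - 14*(9 + 4*(-3)**2)/(2 + (-3)**2) = 7 - 14*(9 + 4*9)/(2 + 9) = 7 - 14*(9 + 36)/11 = 7 - 14*45/11 = 7 - 630/11 = -553/11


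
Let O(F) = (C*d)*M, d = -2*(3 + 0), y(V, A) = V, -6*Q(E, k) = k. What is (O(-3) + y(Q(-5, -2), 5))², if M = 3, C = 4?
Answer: 46225/9 ≈ 5136.1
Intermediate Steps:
Q(E, k) = -k/6
d = -6 (d = -2*3 = -6)
O(F) = -72 (O(F) = (4*(-6))*3 = -24*3 = -72)
(O(-3) + y(Q(-5, -2), 5))² = (-72 - ⅙*(-2))² = (-72 + ⅓)² = (-215/3)² = 46225/9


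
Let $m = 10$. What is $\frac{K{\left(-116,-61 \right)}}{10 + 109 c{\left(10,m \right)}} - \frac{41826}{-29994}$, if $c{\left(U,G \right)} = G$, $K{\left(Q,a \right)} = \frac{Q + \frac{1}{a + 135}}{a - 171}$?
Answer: $\frac{131688847217}{94405115200} \approx 1.3949$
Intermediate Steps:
$K{\left(Q,a \right)} = \frac{Q + \frac{1}{135 + a}}{-171 + a}$
$\frac{K{\left(-116,-61 \right)}}{10 + 109 c{\left(10,m \right)}} - \frac{41826}{-29994} = \frac{\frac{1}{-23085 + \left(-61\right)^{2} - -2196} \left(1 + 135 \left(-116\right) - -7076\right)}{10 + 109 \cdot 10} - \frac{41826}{-29994} = \frac{\frac{1}{-23085 + 3721 + 2196} \left(1 - 15660 + 7076\right)}{10 + 1090} - - \frac{6971}{4999} = \frac{\frac{1}{-17168} \left(-8583\right)}{1100} + \frac{6971}{4999} = \left(- \frac{1}{17168}\right) \left(-8583\right) \frac{1}{1100} + \frac{6971}{4999} = \frac{8583}{17168} \cdot \frac{1}{1100} + \frac{6971}{4999} = \frac{8583}{18884800} + \frac{6971}{4999} = \frac{131688847217}{94405115200}$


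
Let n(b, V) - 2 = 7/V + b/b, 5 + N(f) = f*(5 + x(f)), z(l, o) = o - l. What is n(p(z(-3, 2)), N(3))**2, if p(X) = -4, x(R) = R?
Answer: 4096/361 ≈ 11.346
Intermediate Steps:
N(f) = -5 + f*(5 + f)
n(b, V) = 3 + 7/V (n(b, V) = 2 + (7/V + b/b) = 2 + (7/V + 1) = 2 + (1 + 7/V) = 3 + 7/V)
n(p(z(-3, 2)), N(3))**2 = (3 + 7/(-5 + 3**2 + 5*3))**2 = (3 + 7/(-5 + 9 + 15))**2 = (3 + 7/19)**2 = (64/19)**2 = 4096/361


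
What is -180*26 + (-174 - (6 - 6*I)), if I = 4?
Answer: -4836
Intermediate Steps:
-180*26 + (-174 - (6 - 6*I)) = -180*26 + (-174 - (6 - 6*4)) = -4680 + (-174 - (6 - 24)) = -4680 + (-174 - 1*(-18)) = -4680 + (-174 + 18) = -4680 - 156 = -4836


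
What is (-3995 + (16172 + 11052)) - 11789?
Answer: 11440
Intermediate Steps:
(-3995 + (16172 + 11052)) - 11789 = (-3995 + 27224) - 11789 = 23229 - 11789 = 11440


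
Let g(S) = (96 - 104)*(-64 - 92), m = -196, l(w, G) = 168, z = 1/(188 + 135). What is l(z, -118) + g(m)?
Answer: 1416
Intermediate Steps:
z = 1/323 ≈ 0.0030960
g(S) = 1248 (g(S) = -8*(-156) = 1248)
l(z, -118) + g(m) = 168 + 1248 = 1416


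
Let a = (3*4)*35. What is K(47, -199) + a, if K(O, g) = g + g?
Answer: 22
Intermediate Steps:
a = 420 (a = 12*35 = 420)
K(O, g) = 2*g
K(47, -199) + a = 2*(-199) + 420 = -398 + 420 = 22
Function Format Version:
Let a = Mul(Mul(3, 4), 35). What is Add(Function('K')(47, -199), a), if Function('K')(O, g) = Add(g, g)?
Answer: 22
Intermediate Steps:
a = 420 (a = Mul(12, 35) = 420)
Function('K')(O, g) = Mul(2, g)
Add(Function('K')(47, -199), a) = Add(Mul(2, -199), 420) = Add(-398, 420) = 22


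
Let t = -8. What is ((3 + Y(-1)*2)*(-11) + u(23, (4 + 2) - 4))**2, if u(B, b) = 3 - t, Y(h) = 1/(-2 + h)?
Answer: 1936/9 ≈ 215.11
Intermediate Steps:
u(B, b) = 11 (u(B, b) = 3 - 1*(-8) = 3 + 8 = 11)
((3 + Y(-1)*2)*(-11) + u(23, (4 + 2) - 4))**2 = ((3 + 2/(-2 - 1))*(-11) + 11)**2 = ((3 + 2/(-3))*(-11) + 11)**2 = ((3 - 1/3*2)*(-11) + 11)**2 = ((3 - 2/3)*(-11) + 11)**2 = ((7/3)*(-11) + 11)**2 = (-77/3 + 11)**2 = (-44/3)**2 = 1936/9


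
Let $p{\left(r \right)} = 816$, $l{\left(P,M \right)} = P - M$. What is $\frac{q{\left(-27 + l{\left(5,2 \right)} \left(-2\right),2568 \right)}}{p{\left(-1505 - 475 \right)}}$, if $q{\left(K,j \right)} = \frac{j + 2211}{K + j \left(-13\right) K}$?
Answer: $\frac{531}{99881936} \approx 5.3163 \cdot 10^{-6}$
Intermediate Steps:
$q{\left(K,j \right)} = \frac{2211 + j}{K - 13 K j}$ ($q{\left(K,j \right)} = \frac{2211 + j}{K + - 13 j K} = \frac{2211 + j}{K - 13 K j}$)
$\frac{q{\left(-27 + l{\left(5,2 \right)} \left(-2\right),2568 \right)}}{p{\left(-1505 - 475 \right)}} = \frac{\frac{1}{-27 + \left(5 - 2\right) \left(-2\right)} \frac{1}{-1 + 13 \cdot 2568} \left(-2211 - 2568\right)}{816} = \frac{-2211 - 2568}{\left(-27 + \left(5 - 2\right) \left(-2\right)\right) \left(-1 + 33384\right)} \frac{1}{816} = \frac{1}{-27 + 3 \left(-2\right)} \frac{1}{33383} \left(-4779\right) \frac{1}{816} = \frac{1}{-27 - 6} \cdot \frac{1}{33383} \left(-4779\right) \frac{1}{816} = \frac{1}{-33} \cdot \frac{1}{33383} \left(-4779\right) \frac{1}{816} = \left(- \frac{1}{33}\right) \frac{1}{33383} \left(-4779\right) \frac{1}{816} = \frac{1593}{367213} \cdot \frac{1}{816} = \frac{531}{99881936}$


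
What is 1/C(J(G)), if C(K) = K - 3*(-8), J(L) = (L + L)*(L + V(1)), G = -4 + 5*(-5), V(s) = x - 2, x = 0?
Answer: 1/1822 ≈ 0.00054885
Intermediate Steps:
V(s) = -2 (V(s) = 0 - 2 = -2)
G = -29 (G = -4 - 25 = -29)
J(L) = 2*L*(-2 + L) (J(L) = (L + L)*(L - 2) = (2*L)*(-2 + L) = 2*L*(-2 + L))
C(K) = 24 + K (C(K) = K + 24 = 24 + K)
1/C(J(G)) = 1/(24 + 2*(-29)*(-2 - 29)) = 1/(24 + 2*(-29)*(-31)) = 1/(24 + 1798) = 1/1822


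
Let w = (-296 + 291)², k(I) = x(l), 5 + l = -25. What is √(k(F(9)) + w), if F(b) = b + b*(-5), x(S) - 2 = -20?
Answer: √7 ≈ 2.6458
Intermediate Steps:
l = -30 (l = -5 - 25 = -30)
x(S) = -18 (x(S) = 2 - 20 = -18)
F(b) = -4*b (F(b) = b - 5*b = -4*b)
k(I) = -18
w = 25 (w = (-5)² = 25)
√(k(F(9)) + w) = √(-18 + 25) = √7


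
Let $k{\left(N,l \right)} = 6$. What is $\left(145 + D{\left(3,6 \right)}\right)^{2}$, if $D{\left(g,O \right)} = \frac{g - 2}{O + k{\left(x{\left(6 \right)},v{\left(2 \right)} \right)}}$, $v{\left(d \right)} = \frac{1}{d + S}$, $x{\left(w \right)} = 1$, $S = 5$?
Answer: $\frac{3031081}{144} \approx 21049.0$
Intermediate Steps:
$v{\left(d \right)} = \frac{1}{5 + d}$ ($v{\left(d \right)} = \frac{1}{d + 5} = \frac{1}{5 + d}$)
$D{\left(g,O \right)} = \frac{-2 + g}{6 + O}$ ($D{\left(g,O \right)} = \frac{g - 2}{O + 6} = \frac{-2 + g}{6 + O}$)
$\left(145 + D{\left(3,6 \right)}\right)^{2} = \left(145 + \frac{-2 + 3}{6 + 6}\right)^{2} = \left(145 + \frac{1}{12} \cdot 1\right)^{2} = \left(145 + \frac{1}{12}\right)^{2} = \left(\frac{1741}{12}\right)^{2} = \frac{3031081}{144}$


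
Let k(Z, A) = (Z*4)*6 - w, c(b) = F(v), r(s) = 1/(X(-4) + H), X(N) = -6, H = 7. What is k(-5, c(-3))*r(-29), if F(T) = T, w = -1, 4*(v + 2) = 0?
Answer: -119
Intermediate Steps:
v = -2 (v = -2 + (¼)*0 = -2 + 0 = -2)
r(s) = 1 (r(s) = 1/(-6 + 7) = 1/1 = 1)
c(b) = -2
k(Z, A) = 1 + 24*Z (k(Z, A) = (Z*4)*6 - 1*(-1) = (4*Z)*6 + 1 = 24*Z + 1 = 1 + 24*Z)
k(-5, c(-3))*r(-29) = (1 + 24*(-5))*1 = (1 - 120)*1 = -119*1 = -119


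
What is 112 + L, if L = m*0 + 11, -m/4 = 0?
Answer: 123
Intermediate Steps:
m = 0 (m = -4*0 = 0)
L = 11 (L = 0*0 + 11 = 0 + 11 = 11)
112 + L = 112 + 11 = 123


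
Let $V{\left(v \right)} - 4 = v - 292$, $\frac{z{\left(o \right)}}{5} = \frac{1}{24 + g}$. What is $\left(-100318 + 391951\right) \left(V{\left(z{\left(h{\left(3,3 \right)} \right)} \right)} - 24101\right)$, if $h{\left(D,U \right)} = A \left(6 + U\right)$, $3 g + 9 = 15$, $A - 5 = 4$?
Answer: $- \frac{184927109997}{26} \approx -7.1126 \cdot 10^{9}$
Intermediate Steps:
$A = 9$ ($A = 5 + 4 = 9$)
$g = 2$ ($g = -3 + \frac{1}{3} \cdot 15 = -3 + 5 = 2$)
$h{\left(D,U \right)} = 54 + 9 U$ ($h{\left(D,U \right)} = 9 \left(6 + U\right) = 54 + 9 U$)
$z{\left(o \right)} = \frac{5}{26}$ ($z{\left(o \right)} = \frac{5}{24 + 2} = \frac{5}{26}$)
$V{\left(v \right)} = -288 + v$ ($V{\left(v \right)} = 4 + \left(v - 292\right) = 4 + \left(-292 + v\right) = -288 + v$)
$\left(-100318 + 391951\right) \left(V{\left(z{\left(h{\left(3,3 \right)} \right)} \right)} - 24101\right) = \left(-100318 + 391951\right) \left(\left(-288 + \frac{5}{26}\right) - 24101\right) = 291633 \left(- \frac{7483}{26} - 24101\right) = 291633 \left(- \frac{634109}{26}\right) = - \frac{184927109997}{26}$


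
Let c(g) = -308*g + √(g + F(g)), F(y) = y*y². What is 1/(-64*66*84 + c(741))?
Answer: -97174/56588906029 - √406869762/339533436174 ≈ -1.7766e-6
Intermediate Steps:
F(y) = y³
c(g) = √(g + g³) - 308*g (c(g) = -308*g + √(g + g³) = √(g + g³) - 308*g)
1/(-64*66*84 + c(741)) = 1/(-64*66*84 + (√(741 + 741³) - 308*741)) = 1/(-4224*84 + (√(741 + 406869021) - 228228)) = 1/(-354816 + (√406869762 - 228228)) = 1/(-354816 + (-228228 + √406869762)) = 1/(-583044 + √406869762)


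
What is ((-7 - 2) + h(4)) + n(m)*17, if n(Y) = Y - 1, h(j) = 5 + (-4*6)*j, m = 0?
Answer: -117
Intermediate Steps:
h(j) = 5 - 24*j
n(Y) = -1 + Y
((-7 - 2) + h(4)) + n(m)*17 = ((-7 - 2) + (5 - 24*4)) + (-1 + 0)*17 = (-9 + (5 - 96)) - 1*17 = (-9 - 91) - 17 = -100 - 17 = -117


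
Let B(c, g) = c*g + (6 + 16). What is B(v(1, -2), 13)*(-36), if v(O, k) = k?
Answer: 144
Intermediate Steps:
B(c, g) = 22 + c*g (B(c, g) = c*g + 22 = 22 + c*g)
B(v(1, -2), 13)*(-36) = (22 - 2*13)*(-36) = (22 - 26)*(-36) = -4*(-36) = 144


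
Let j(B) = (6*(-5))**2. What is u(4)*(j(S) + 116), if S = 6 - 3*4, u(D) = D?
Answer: 4064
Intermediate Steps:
S = -6 (S = 6 - 12 = -6)
j(B) = 900 (j(B) = (-30)**2 = 900)
u(4)*(j(S) + 116) = 4*(900 + 116) = 4*1016 = 4064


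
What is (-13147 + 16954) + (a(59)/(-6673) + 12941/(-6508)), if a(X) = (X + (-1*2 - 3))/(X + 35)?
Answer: 7766448981749/2041110548 ≈ 3805.0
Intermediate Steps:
a(X) = (-5 + X)/(35 + X) (a(X) = (X + (-2 - 3))/(35 + X) = (X - 5)/(35 + X) = (-5 + X)/(35 + X))
(-13147 + 16954) + (a(59)/(-6673) + 12941/(-6508)) = (-13147 + 16954) + (((-5 + 59)/(35 + 59))/(-6673) + 12941/(-6508)) = 3807 + ((54/94)*(-1/6673) + 12941*(-1/6508)) = 3807 + (((1/94)*54)*(-1/6673) - 12941/6508) = 3807 + ((27/47)*(-1/6673) - 12941/6508) = 3807 + (-27/313631 - 12941/6508) = 3807 - 4058874487/2041110548 = 7766448981749/2041110548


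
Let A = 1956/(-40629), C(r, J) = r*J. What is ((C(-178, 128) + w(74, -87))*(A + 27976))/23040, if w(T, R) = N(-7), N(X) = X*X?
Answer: -143563308571/5200512 ≈ -27606.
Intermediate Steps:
C(r, J) = J*r
N(X) = X²
w(T, R) = 49 (w(T, R) = (-7)² = 49)
A = -652/13543 (A = 1956*(-1/40629) = -652/13543 ≈ -0.048143)
((C(-178, 128) + w(74, -87))*(A + 27976))/23040 = ((128*(-178) + 49)*(-652/13543 + 27976))/23040 = ((-22784 + 49)*(378878316/13543))*(1/23040) = -22735*378878316/13543*(1/23040) = -8613798514260/13543*1/23040 = -143563308571/5200512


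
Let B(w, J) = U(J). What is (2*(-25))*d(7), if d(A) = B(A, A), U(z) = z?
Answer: -350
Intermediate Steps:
B(w, J) = J
d(A) = A
(2*(-25))*d(7) = (2*(-25))*7 = -50*7 = -350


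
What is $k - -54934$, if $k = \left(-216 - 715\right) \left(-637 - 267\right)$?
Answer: $896558$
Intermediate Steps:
$k = 841624$ ($k = \left(-931\right) \left(-904\right) = 841624$)
$k - -54934 = 841624 - -54934 = 841624 + 54934 = 896558$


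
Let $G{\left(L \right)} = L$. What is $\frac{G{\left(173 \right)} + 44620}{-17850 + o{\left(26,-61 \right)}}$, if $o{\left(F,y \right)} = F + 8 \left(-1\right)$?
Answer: $- \frac{14931}{5944} \approx -2.5119$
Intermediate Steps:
$o{\left(F,y \right)} = -8 + F$ ($o{\left(F,y \right)} = F - 8 = -8 + F$)
$\frac{G{\left(173 \right)} + 44620}{-17850 + o{\left(26,-61 \right)}} = \frac{173 + 44620}{-17850 + \left(-8 + 26\right)} = \frac{44793}{-17850 + 18} = \frac{44793}{-17832} = 44793 \left(- \frac{1}{17832}\right) = - \frac{14931}{5944}$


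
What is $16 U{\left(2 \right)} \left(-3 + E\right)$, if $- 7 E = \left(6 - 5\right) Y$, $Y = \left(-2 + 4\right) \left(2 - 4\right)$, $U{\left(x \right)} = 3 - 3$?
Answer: $0$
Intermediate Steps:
$U{\left(x \right)} = 0$ ($U{\left(x \right)} = 3 - 3 = 0$)
$Y = -4$ ($Y = 2 \left(-2\right) = -4$)
$E = \frac{4}{7}$ ($E = - \frac{\left(6 - 5\right) \left(-4\right)}{7} = - \frac{1 \left(-4\right)}{7} = \left(- \frac{1}{7}\right) \left(-4\right) = \frac{4}{7} \approx 0.57143$)
$16 U{\left(2 \right)} \left(-3 + E\right) = 16 \cdot 0 \left(-3 + \frac{4}{7}\right) = 0 \left(- \frac{17}{7}\right) = 0$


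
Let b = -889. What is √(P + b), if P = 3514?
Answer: 5*√105 ≈ 51.235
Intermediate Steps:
√(P + b) = √(3514 - 889) = √2625 = 5*√105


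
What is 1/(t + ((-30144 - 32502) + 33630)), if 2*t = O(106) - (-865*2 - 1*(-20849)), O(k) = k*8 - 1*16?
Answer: -2/76319 ≈ -2.6206e-5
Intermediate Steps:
O(k) = -16 + 8*k (O(k) = 8*k - 16 = -16 + 8*k)
t = -18287/2 (t = ((-16 + 8*106) - (-865*2 - 1*(-20849)))/2 = ((-16 + 848) - (-1730 + 20849))/2 = (832 - 1*19119)/2 = (832 - 19119)/2 = (½)*(-18287) = -18287/2 ≈ -9143.5)
1/(t + ((-30144 - 32502) + 33630)) = 1/(-18287/2 + ((-30144 - 32502) + 33630)) = 1/(-18287/2 + (-62646 + 33630)) = 1/(-18287/2 - 29016) = 1/(-76319/2) = -2/76319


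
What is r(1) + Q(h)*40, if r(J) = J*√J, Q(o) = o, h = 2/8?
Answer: 11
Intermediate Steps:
h = ¼ (h = 2*(⅛) = ¼ ≈ 0.25000)
r(J) = J^(3/2)
r(1) + Q(h)*40 = 1^(3/2) + (¼)*40 = 1 + 10 = 11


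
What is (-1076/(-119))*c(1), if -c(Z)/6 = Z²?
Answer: -6456/119 ≈ -54.252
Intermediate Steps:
c(Z) = -6*Z²
(-1076/(-119))*c(1) = (-1076/(-119))*(-6*1²) = (-1076*(-1/119))*(-6*1) = (1076/119)*(-6) = -6456/119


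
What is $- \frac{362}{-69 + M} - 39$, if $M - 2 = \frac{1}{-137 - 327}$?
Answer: $- \frac{1044503}{31089} \approx -33.597$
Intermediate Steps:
$M = \frac{927}{464}$ ($M = 2 + \frac{1}{-137 - 327} = 2 + \frac{1}{-464} = 2 - \frac{1}{464} = \frac{927}{464} \approx 1.9978$)
$- \frac{362}{-69 + M} - 39 = - \frac{362}{-69 + \frac{927}{464}} - 39 = - \frac{362}{- \frac{31089}{464}} - 39 = \left(-362\right) \left(- \frac{464}{31089}\right) - 39 = \frac{167968}{31089} - 39 = - \frac{1044503}{31089}$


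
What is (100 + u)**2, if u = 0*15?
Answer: 10000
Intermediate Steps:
u = 0
(100 + u)**2 = (100 + 0)**2 = 100**2 = 10000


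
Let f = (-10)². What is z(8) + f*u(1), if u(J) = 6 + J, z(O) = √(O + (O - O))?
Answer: 700 + 2*√2 ≈ 702.83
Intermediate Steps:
f = 100
z(O) = √O (z(O) = √(O + 0) = √O)
z(8) + f*u(1) = √8 + 100*(6 + 1) = 2*√2 + 100*7 = 2*√2 + 700 = 700 + 2*√2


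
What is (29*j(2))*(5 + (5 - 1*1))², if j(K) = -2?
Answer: -4698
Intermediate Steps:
(29*j(2))*(5 + (5 - 1*1))² = (29*(-2))*(5 + (5 - 1*1))² = -58*(5 + (5 - 1))² = -58*(5 + 4)² = -58*9² = -58*81 = -4698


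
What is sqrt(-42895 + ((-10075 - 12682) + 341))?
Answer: I*sqrt(65311) ≈ 255.56*I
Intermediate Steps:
sqrt(-42895 + ((-10075 - 12682) + 341)) = sqrt(-42895 + (-22757 + 341)) = sqrt(-42895 - 22416) = sqrt(-65311) = I*sqrt(65311)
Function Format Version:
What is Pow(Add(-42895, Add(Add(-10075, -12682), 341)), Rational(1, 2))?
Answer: Mul(I, Pow(65311, Rational(1, 2))) ≈ Mul(255.56, I)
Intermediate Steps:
Pow(Add(-42895, Add(Add(-10075, -12682), 341)), Rational(1, 2)) = Pow(Add(-42895, Add(-22757, 341)), Rational(1, 2)) = Pow(Add(-42895, -22416), Rational(1, 2)) = Pow(-65311, Rational(1, 2)) = Mul(I, Pow(65311, Rational(1, 2)))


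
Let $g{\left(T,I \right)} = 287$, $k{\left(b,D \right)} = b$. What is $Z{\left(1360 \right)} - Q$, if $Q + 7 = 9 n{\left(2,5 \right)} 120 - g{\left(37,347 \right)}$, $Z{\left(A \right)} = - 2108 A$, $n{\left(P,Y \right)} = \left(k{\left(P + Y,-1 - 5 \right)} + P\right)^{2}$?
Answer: $-2954066$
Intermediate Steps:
$n{\left(P,Y \right)} = \left(Y + 2 P\right)^{2}$ ($n{\left(P,Y \right)} = \left(\left(P + Y\right) + P\right)^{2} = \left(Y + 2 P\right)^{2}$)
$Q = 87186$ ($Q = -7 - \left(287 - 9 \left(5 + 2 \cdot 2\right)^{2} \cdot 120\right) = -7 - \left(287 - 9 \left(5 + 4\right)^{2} \cdot 120\right) = -7 - \left(287 - 9 \cdot 9^{2} \cdot 120\right) = -7 - \left(287 - 9 \cdot 81 \cdot 120\right) = -7 + \left(729 \cdot 120 - 287\right) = -7 + \left(87480 - 287\right) = -7 + 87193 = 87186$)
$Z{\left(1360 \right)} - Q = \left(-2108\right) 1360 - 87186 = -2866880 - 87186 = -2954066$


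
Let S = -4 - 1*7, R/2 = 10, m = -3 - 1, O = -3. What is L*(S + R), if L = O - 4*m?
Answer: 117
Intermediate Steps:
m = -4
R = 20 (R = 2*10 = 20)
S = -11 (S = -4 - 7 = -11)
L = 13 (L = -3 - 4*(-4) = -3 + 16 = 13)
L*(S + R) = 13*(-11 + 20) = 13*9 = 117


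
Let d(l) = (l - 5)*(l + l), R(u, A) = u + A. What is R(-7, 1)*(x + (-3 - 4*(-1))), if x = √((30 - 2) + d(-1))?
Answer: -6 - 12*√10 ≈ -43.947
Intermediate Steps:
R(u, A) = A + u
d(l) = 2*l*(-5 + l) (d(l) = (-5 + l)*(2*l) = 2*l*(-5 + l))
x = 2*√10 (x = √((30 - 2) + 2*(-1)*(-5 - 1)) = √(28 + 2*(-1)*(-6)) = √(28 + 12) = √40 = 2*√10 ≈ 6.3246)
R(-7, 1)*(x + (-3 - 4*(-1))) = (1 - 7)*(2*√10 + (-3 - 4*(-1))) = -6*(2*√10 + (-3 + 4)) = -6*(2*√10 + 1) = -6*(1 + 2*√10) = -6 - 12*√10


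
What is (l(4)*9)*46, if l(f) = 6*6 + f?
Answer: 16560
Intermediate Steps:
l(f) = 36 + f
(l(4)*9)*46 = ((36 + 4)*9)*46 = (40*9)*46 = 360*46 = 16560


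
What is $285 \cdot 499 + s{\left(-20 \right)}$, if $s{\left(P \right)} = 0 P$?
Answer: $142215$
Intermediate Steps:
$s{\left(P \right)} = 0$
$285 \cdot 499 + s{\left(-20 \right)} = 285 \cdot 499 + 0 = 142215 + 0 = 142215$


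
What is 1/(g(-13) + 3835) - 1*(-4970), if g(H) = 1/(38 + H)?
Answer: 476503745/95876 ≈ 4970.0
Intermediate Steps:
1/(g(-13) + 3835) - 1*(-4970) = 1/(1/(38 - 13) + 3835) - 1*(-4970) = 1/(1/25 + 3835) + 4970 = 1/(95876/25) + 4970 = 25/95876 + 4970 = 476503745/95876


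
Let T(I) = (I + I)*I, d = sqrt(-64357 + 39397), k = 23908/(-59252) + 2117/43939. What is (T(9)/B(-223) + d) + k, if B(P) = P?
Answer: -157012616820/145143654761 + 8*I*sqrt(390) ≈ -1.0818 + 157.99*I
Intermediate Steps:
k = -231264282/650868407 (k = 23908*(-1/59252) + 2117*(1/43939) = -5977/14813 + 2117/43939 = -231264282/650868407 ≈ -0.35532)
d = 8*I*sqrt(390) (d = sqrt(-24960) = 8*I*sqrt(390) ≈ 157.99*I)
T(I) = 2*I**2 (T(I) = (2*I)*I = 2*I**2)
(T(9)/B(-223) + d) + k = ((2*9**2)/(-223) + 8*I*sqrt(390)) - 231264282/650868407 = ((2*81)*(-1/223) + 8*I*sqrt(390)) - 231264282/650868407 = (162*(-1/223) + 8*I*sqrt(390)) - 231264282/650868407 = (-162/223 + 8*I*sqrt(390)) - 231264282/650868407 = -157012616820/145143654761 + 8*I*sqrt(390)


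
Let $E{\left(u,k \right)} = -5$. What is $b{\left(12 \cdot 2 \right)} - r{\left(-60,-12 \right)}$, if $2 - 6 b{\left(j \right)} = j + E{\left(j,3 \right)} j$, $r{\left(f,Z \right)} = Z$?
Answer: $\frac{85}{3} \approx 28.333$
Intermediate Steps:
$b{\left(j \right)} = \frac{1}{3} + \frac{2 j}{3}$ ($b{\left(j \right)} = \frac{1}{3} - \frac{j - 5 j}{6} = \frac{1}{3} - \frac{\left(-4\right) j}{6} = \frac{1}{3} + \frac{2 j}{3}$)
$b{\left(12 \cdot 2 \right)} - r{\left(-60,-12 \right)} = \left(\frac{1}{3} + \frac{2 \cdot 12 \cdot 2}{3}\right) - -12 = \left(\frac{1}{3} + \frac{2}{3} \cdot 24\right) + 12 = \left(\frac{1}{3} + 16\right) + 12 = \frac{49}{3} + 12 = \frac{85}{3}$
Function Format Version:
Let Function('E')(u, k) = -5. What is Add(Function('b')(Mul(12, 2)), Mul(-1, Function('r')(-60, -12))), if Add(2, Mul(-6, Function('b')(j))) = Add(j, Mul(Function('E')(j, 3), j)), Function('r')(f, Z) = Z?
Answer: Rational(85, 3) ≈ 28.333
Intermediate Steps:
Function('b')(j) = Add(Rational(1, 3), Mul(Rational(2, 3), j)) (Function('b')(j) = Add(Rational(1, 3), Mul(Rational(-1, 6), Add(j, Mul(-5, j)))) = Add(Rational(1, 3), Mul(Rational(-1, 6), Mul(-4, j))) = Add(Rational(1, 3), Mul(Rational(2, 3), j)))
Add(Function('b')(Mul(12, 2)), Mul(-1, Function('r')(-60, -12))) = Add(Add(Rational(1, 3), Mul(Rational(2, 3), Mul(12, 2))), Mul(-1, -12)) = Add(Add(Rational(1, 3), Mul(Rational(2, 3), 24)), 12) = Add(Add(Rational(1, 3), 16), 12) = Add(Rational(49, 3), 12) = Rational(85, 3)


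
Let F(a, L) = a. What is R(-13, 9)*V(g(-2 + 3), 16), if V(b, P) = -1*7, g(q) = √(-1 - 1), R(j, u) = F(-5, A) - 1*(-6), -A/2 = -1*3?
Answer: -7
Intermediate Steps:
A = 6 (A = -(-2)*3 = -2*(-3) = 6)
R(j, u) = 1 (R(j, u) = -5 - 1*(-6) = -5 + 6 = 1)
g(q) = I*√2 (g(q) = √(-2) = I*√2)
V(b, P) = -7
R(-13, 9)*V(g(-2 + 3), 16) = 1*(-7) = -7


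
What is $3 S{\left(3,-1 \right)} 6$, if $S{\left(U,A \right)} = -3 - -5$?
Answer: $36$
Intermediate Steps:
$S{\left(U,A \right)} = 2$ ($S{\left(U,A \right)} = -3 + 5 = 2$)
$3 S{\left(3,-1 \right)} 6 = 3 \cdot 2 \cdot 6 = 6 \cdot 6 = 36$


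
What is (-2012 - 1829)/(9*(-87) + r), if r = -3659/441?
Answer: 1693881/348962 ≈ 4.8541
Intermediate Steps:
r = -3659/441 (r = -3659*1/441 = -3659/441 ≈ -8.2971)
(-2012 - 1829)/(9*(-87) + r) = (-2012 - 1829)/(9*(-87) - 3659/441) = -3841/(-783 - 3659/441) = -3841/(-348962/441) = -3841*(-441/348962) = 1693881/348962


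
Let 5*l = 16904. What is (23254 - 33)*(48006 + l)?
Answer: 5966264414/5 ≈ 1.1933e+9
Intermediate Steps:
l = 16904/5 (l = (⅕)*16904 = 16904/5 ≈ 3380.8)
(23254 - 33)*(48006 + l) = (23254 - 33)*(48006 + 16904/5) = 23221*(256934/5) = 5966264414/5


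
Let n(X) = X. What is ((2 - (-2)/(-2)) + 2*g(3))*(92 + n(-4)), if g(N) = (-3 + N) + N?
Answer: 616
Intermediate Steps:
g(N) = -3 + 2*N
((2 - (-2)/(-2)) + 2*g(3))*(92 + n(-4)) = ((2 - (-2)/(-2)) + 2*(-3 + 2*3))*(92 - 4) = ((2 - (-2)*(-1)/2) + 2*(-3 + 6))*88 = ((2 - 1*1) + 2*3)*88 = ((2 - 1) + 6)*88 = (1 + 6)*88 = 7*88 = 616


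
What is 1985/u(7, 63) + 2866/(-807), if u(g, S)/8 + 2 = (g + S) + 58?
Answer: -429011/271152 ≈ -1.5822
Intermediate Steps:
u(g, S) = 448 + 8*S + 8*g (u(g, S) = -16 + 8*((g + S) + 58) = -16 + 8*((S + g) + 58) = -16 + 8*(58 + S + g) = -16 + (464 + 8*S + 8*g) = 448 + 8*S + 8*g)
1985/u(7, 63) + 2866/(-807) = 1985/(448 + 8*63 + 8*7) + 2866/(-807) = 1985/(448 + 504 + 56) + 2866*(-1/807) = 1985/1008 - 2866/807 = -429011/271152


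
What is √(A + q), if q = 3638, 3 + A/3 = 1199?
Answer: √7226 ≈ 85.006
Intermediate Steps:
A = 3588 (A = -9 + 3*1199 = -9 + 3597 = 3588)
√(A + q) = √(3588 + 3638) = √7226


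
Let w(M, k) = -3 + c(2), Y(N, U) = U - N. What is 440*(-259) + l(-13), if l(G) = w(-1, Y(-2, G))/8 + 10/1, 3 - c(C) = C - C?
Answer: -113950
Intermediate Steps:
c(C) = 3 (c(C) = 3 - (C - C) = 3 - 1*0 = 3 + 0 = 3)
w(M, k) = 0 (w(M, k) = -3 + 3 = 0)
l(G) = 10 (l(G) = 0/8 + 10/1 = 0*(1/8) + 10*1 = 0 + 10 = 10)
440*(-259) + l(-13) = 440*(-259) + 10 = -113960 + 10 = -113950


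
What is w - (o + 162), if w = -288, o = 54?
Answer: -504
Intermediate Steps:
w - (o + 162) = -288 - (54 + 162) = -288 - 1*216 = -288 - 216 = -504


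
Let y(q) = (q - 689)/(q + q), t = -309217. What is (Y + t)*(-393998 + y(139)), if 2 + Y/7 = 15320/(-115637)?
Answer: 1958358249350484839/16073543 ≈ 1.2184e+11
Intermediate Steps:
y(q) = (-689 + q)/(2*q) (y(q) = (-689 + q)/((2*q)) = (-689 + q)*(1/(2*q)) = (-689 + q)/(2*q))
Y = -1726158/115637 (Y = -14 + 7*(15320/(-115637)) = -14 + 7*(15320*(-1/115637)) = -14 + 7*(-15320/115637) = -14 - 107240/115637 = -1726158/115637 ≈ -14.927)
(Y + t)*(-393998 + y(139)) = (-1726158/115637 - 309217)*(-393998 + (½)*(-689 + 139)/139) = -35758652387*(-393998 + (½)*(1/139)*(-550))/115637 = -35758652387*(-393998 - 275/139)/115637 = -35758652387/115637*(-54765997/139) = 1958358249350484839/16073543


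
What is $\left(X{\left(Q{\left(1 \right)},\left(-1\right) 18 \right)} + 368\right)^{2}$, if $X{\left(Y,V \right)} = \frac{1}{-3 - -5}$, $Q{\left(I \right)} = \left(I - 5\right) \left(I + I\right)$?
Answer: $\frac{543169}{4} \approx 1.3579 \cdot 10^{5}$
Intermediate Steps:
$Q{\left(I \right)} = 2 I \left(-5 + I\right)$ ($Q{\left(I \right)} = \left(-5 + I\right) 2 I = 2 I \left(-5 + I\right)$)
$X{\left(Y,V \right)} = \frac{1}{2}$ ($X{\left(Y,V \right)} = \frac{1}{-3 + 5} = \frac{1}{2}$)
$\left(X{\left(Q{\left(1 \right)},\left(-1\right) 18 \right)} + 368\right)^{2} = \left(\frac{1}{2} + 368\right)^{2} = \left(\frac{737}{2}\right)^{2} = \frac{543169}{4}$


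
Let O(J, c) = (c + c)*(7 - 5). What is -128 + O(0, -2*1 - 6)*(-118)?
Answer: 3648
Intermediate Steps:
O(J, c) = 4*c (O(J, c) = (2*c)*2 = 4*c)
-128 + O(0, -2*1 - 6)*(-118) = -128 + (4*(-2*1 - 6))*(-118) = -128 + (4*(-2 - 6))*(-118) = -128 + (4*(-8))*(-118) = -128 - 32*(-118) = -128 + 3776 = 3648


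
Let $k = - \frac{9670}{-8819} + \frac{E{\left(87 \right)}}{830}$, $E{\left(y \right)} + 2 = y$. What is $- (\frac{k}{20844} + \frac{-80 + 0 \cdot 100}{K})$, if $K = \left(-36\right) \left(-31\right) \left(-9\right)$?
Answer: $- \frac{22766678059}{2837863117368} \approx -0.0080225$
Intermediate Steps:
$E{\left(y \right)} = -2 + y$
$K = -10044$ ($K = 1116 \left(-9\right) = -10044$)
$k = \frac{1755143}{1463954}$ ($k = - \frac{9670}{-8819} + \frac{-2 + 87}{830} = \left(-9670\right) \left(- \frac{1}{8819}\right) + 85 \cdot \frac{1}{830} = \frac{9670}{8819} + \frac{17}{166} = \frac{1755143}{1463954} \approx 1.1989$)
$- (\frac{k}{20844} + \frac{-80 + 0 \cdot 100}{K}) = - (\frac{1755143}{1463954 \cdot 20844} + \frac{-80 + 0 \cdot 100}{-10044}) = - (\frac{1755143}{1463954} \cdot \frac{1}{20844} + \left(-80 + 0\right) \left(- \frac{1}{10044}\right)) = - (\frac{1755143}{30514657176} - - \frac{20}{2511}) = - (\frac{1755143}{30514657176} + \frac{20}{2511}) = \left(-1\right) \frac{22766678059}{2837863117368} = - \frac{22766678059}{2837863117368}$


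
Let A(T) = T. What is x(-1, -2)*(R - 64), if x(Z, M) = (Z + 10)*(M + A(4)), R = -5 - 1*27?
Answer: -1728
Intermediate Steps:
R = -32 (R = -5 - 27 = -32)
x(Z, M) = (4 + M)*(10 + Z) (x(Z, M) = (Z + 10)*(M + 4) = (10 + Z)*(4 + M) = (4 + M)*(10 + Z))
x(-1, -2)*(R - 64) = (40 + 4*(-1) + 10*(-2) - 2*(-1))*(-32 - 64) = (40 - 4 - 20 + 2)*(-96) = 18*(-96) = -1728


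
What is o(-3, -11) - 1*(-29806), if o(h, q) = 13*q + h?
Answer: 29660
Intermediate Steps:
o(h, q) = h + 13*q
o(-3, -11) - 1*(-29806) = (-3 + 13*(-11)) - 1*(-29806) = (-3 - 143) + 29806 = -146 + 29806 = 29660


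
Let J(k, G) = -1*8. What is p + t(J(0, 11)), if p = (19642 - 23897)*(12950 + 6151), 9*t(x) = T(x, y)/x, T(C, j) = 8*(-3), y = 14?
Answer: -243824264/3 ≈ -8.1275e+7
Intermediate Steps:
J(k, G) = -8
T(C, j) = -24
t(x) = -8/(3*x) (t(x) = (-24/x)/9 = -8/(3*x))
p = -81274755 (p = -4255*19101 = -81274755)
p + t(J(0, 11)) = -81274755 - 8/3/(-8) = -81274755 - 8/3*(-⅛) = -81274755 + ⅓ = -243824264/3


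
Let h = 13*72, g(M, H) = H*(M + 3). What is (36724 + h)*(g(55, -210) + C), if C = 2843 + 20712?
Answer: 428382500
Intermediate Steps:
C = 23555
g(M, H) = H*(3 + M)
h = 936
(36724 + h)*(g(55, -210) + C) = (36724 + 936)*(-210*(3 + 55) + 23555) = 37660*(-210*58 + 23555) = 37660*(-12180 + 23555) = 37660*11375 = 428382500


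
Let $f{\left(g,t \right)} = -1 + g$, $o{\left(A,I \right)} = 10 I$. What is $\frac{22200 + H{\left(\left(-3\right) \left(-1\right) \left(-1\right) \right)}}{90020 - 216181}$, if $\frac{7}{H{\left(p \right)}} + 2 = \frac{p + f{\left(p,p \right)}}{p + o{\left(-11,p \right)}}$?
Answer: $- \frac{1309569}{7443499} \approx -0.17593$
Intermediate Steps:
$H{\left(p \right)} = \frac{7}{-2 + \frac{-1 + 2 p}{11 p}}$ ($H{\left(p \right)} = \frac{7}{-2 + \frac{p + \left(-1 + p\right)}{p + 10 p}} = \frac{7}{-2 + \frac{-1 + 2 p}{11 p}}$)
$\frac{22200 + H{\left(\left(-3\right) \left(-1\right) \left(-1\right) \right)}}{90020 - 216181} = \frac{22200 - \frac{77 \left(-3\right) \left(-1\right) \left(-1\right)}{1 + 20 \left(-3\right) \left(-1\right) \left(-1\right)}}{90020 - 216181} = \frac{22200 - \frac{77 \cdot 3 \left(-1\right)}{1 + 20 \cdot 3 \left(-1\right)}}{-126161} = \left(22200 - - \frac{231}{1 + 20 \left(-3\right)}\right) \left(- \frac{1}{126161}\right) = \left(22200 - - \frac{231}{1 - 60}\right) \left(- \frac{1}{126161}\right) = \left(22200 - - \frac{231}{-59}\right) \left(- \frac{1}{126161}\right) = \left(22200 - \left(-231\right) \left(- \frac{1}{59}\right)\right) \left(- \frac{1}{126161}\right) = \left(22200 - \frac{231}{59}\right) \left(- \frac{1}{126161}\right) = \frac{1309569}{59} \left(- \frac{1}{126161}\right) = - \frac{1309569}{7443499}$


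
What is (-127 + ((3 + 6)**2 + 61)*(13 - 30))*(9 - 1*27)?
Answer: 45738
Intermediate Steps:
(-127 + ((3 + 6)**2 + 61)*(13 - 30))*(9 - 1*27) = (-127 + (9**2 + 61)*(-17))*(9 - 27) = (-127 + (81 + 61)*(-17))*(-18) = (-127 + 142*(-17))*(-18) = (-127 - 2414)*(-18) = -2541*(-18) = 45738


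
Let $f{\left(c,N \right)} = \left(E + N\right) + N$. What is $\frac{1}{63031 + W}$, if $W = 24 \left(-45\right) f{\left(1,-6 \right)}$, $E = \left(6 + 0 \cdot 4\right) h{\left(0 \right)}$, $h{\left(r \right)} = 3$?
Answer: $\frac{1}{56551} \approx 1.7683 \cdot 10^{-5}$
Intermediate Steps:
$E = 18$ ($E = \left(6 + 0 \cdot 4\right) 3 = \left(6 + 0\right) 3 = 6 \cdot 3 = 18$)
$f{\left(c,N \right)} = 18 + 2 N$ ($f{\left(c,N \right)} = \left(18 + N\right) + N = 18 + 2 N$)
$W = -6480$ ($W = 24 \left(-45\right) \left(18 + 2 \left(-6\right)\right) = - 1080 \left(18 - 12\right) = \left(-1080\right) 6 = -6480$)
$\frac{1}{63031 + W} = \frac{1}{63031 - 6480} = \frac{1}{56551}$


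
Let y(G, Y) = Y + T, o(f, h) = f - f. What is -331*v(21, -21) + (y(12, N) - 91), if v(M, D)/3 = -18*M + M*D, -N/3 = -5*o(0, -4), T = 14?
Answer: 813190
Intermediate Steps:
o(f, h) = 0
N = 0 (N = -(-15)*0 = -3*0 = 0)
v(M, D) = -54*M + 3*D*M (v(M, D) = 3*(-18*M + M*D) = 3*(-18*M + D*M) = -54*M + 3*D*M)
y(G, Y) = 14 + Y (y(G, Y) = Y + 14 = 14 + Y)
-331*v(21, -21) + (y(12, N) - 91) = -993*21*(-18 - 21) + ((14 + 0) - 91) = -993*21*(-39) + (14 - 91) = -331*(-2457) - 77 = 813267 - 77 = 813190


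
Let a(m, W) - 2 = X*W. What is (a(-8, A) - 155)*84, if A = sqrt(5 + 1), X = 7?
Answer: -12852 + 588*sqrt(6) ≈ -11412.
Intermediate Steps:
A = sqrt(6) ≈ 2.4495
a(m, W) = 2 + 7*W
(a(-8, A) - 155)*84 = ((2 + 7*sqrt(6)) - 155)*84 = (-153 + 7*sqrt(6))*84 = -12852 + 588*sqrt(6)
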